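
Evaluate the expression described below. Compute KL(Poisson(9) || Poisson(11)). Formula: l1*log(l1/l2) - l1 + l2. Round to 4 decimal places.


KL divergence for Poisson:
KL = l1*log(l1/l2) - l1 + l2.
l1 = 9, l2 = 11.
log(9/11) = -0.200671.
l1*log(l1/l2) = 9 * -0.200671 = -1.806036.
KL = -1.806036 - 9 + 11 = 0.1940

0.1940


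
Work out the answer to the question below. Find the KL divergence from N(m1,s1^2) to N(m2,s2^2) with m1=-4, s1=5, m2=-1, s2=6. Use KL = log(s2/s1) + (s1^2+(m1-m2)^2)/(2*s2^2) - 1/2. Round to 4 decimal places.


KL divergence between normal distributions:
KL = log(s2/s1) + (s1^2 + (m1-m2)^2)/(2*s2^2) - 1/2.
log(6/5) = 0.182322.
(5^2 + (-4--1)^2)/(2*6^2) = (25 + 9)/72 = 0.472222.
KL = 0.182322 + 0.472222 - 0.5 = 0.1545

0.1545


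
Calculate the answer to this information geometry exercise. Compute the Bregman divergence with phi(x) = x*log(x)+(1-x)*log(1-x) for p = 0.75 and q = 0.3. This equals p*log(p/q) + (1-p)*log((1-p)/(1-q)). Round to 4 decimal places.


Bregman divergence with negative entropy generator:
D = p*log(p/q) + (1-p)*log((1-p)/(1-q)).
p = 0.75, q = 0.3.
p*log(p/q) = 0.75*log(0.75/0.3) = 0.687218.
(1-p)*log((1-p)/(1-q)) = 0.25*log(0.25/0.7) = -0.257405.
D = 0.687218 + -0.257405 = 0.4298

0.4298


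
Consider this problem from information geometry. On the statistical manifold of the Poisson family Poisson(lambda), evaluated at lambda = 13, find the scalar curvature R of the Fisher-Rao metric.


This family has a single free parameter, so its statistical manifold
is 1-dimensional. The Riemann curvature tensor of any 1-dimensional
Riemannian manifold vanishes identically, so R = 0.

0


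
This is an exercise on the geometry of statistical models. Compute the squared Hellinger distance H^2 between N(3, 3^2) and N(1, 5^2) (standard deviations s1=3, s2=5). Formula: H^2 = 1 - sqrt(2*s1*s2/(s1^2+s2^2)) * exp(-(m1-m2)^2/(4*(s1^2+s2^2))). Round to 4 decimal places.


Squared Hellinger distance for Gaussians:
H^2 = 1 - sqrt(2*s1*s2/(s1^2+s2^2)) * exp(-(m1-m2)^2/(4*(s1^2+s2^2))).
s1^2 = 9, s2^2 = 25, s1^2+s2^2 = 34.
sqrt(2*3*5/(34)) = 0.939336.
(m1-m2)^2 = (2)^2 = 4.
exp(-4/(4*34)) = exp(-0.029412) = 0.971017.
H^2 = 1 - 0.939336*0.971017 = 0.0879

0.0879


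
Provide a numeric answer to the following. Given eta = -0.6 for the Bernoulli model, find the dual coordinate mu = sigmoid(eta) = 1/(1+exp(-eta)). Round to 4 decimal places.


Dual coordinate (expectation parameter) for Bernoulli:
mu = 1/(1+exp(-eta)).
eta = -0.6.
exp(-eta) = exp(0.6) = 1.822119.
mu = 1/(1+1.822119) = 0.3543

0.3543


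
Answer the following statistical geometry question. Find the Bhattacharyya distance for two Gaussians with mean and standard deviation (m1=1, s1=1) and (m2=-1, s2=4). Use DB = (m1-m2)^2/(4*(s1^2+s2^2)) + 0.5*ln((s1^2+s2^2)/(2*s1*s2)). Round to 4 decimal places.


Bhattacharyya distance between two Gaussians:
DB = (m1-m2)^2/(4*(s1^2+s2^2)) + (1/2)*ln((s1^2+s2^2)/(2*s1*s2)).
(m1-m2)^2 = (2)^2 = 4.
s1^2+s2^2 = 1 + 16 = 17.
term1 = 4/68 = 0.058824.
term2 = 0.5*ln(17/8.0) = 0.376886.
DB = 0.058824 + 0.376886 = 0.4357

0.4357


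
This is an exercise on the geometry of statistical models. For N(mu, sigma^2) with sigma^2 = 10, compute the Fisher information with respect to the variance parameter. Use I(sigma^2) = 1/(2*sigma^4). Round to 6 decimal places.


Fisher information for variance: I(sigma^2) = 1/(2*sigma^4).
sigma^2 = 10, so sigma^4 = 100.
I = 1/(2*100) = 1/200 = 0.005000

0.005000


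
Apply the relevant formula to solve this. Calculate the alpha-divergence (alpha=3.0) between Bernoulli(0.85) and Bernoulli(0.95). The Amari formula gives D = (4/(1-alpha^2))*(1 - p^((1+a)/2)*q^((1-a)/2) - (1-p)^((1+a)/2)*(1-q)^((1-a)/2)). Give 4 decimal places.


Amari alpha-divergence:
D = (4/(1-alpha^2))*(1 - p^((1+a)/2)*q^((1-a)/2) - (1-p)^((1+a)/2)*(1-q)^((1-a)/2)).
alpha = 3.0, p = 0.85, q = 0.95.
e1 = (1+alpha)/2 = 2.0, e2 = (1-alpha)/2 = -1.0.
t1 = p^e1 * q^e2 = 0.85^2.0 * 0.95^-1.0 = 0.760526.
t2 = (1-p)^e1 * (1-q)^e2 = 0.15^2.0 * 0.05^-1.0 = 0.45.
4/(1-alpha^2) = -0.5.
D = -0.5*(1 - 0.760526 - 0.45) = 0.1053

0.1053


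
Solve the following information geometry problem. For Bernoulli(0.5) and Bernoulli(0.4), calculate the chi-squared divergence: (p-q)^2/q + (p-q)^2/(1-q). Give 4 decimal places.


Chi-squared divergence between Bernoulli distributions:
chi^2 = (p-q)^2/q + (p-q)^2/(1-q).
p = 0.5, q = 0.4, p-q = 0.1.
(p-q)^2 = 0.01.
term1 = 0.01/0.4 = 0.025.
term2 = 0.01/0.6 = 0.016667.
chi^2 = 0.025 + 0.016667 = 0.0417

0.0417


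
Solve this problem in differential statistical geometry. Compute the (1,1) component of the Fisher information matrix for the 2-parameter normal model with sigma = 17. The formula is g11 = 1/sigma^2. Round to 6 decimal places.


For the 2-parameter normal family, the Fisher metric has:
  g11 = 1/sigma^2, g22 = 2/sigma^2.
sigma = 17, sigma^2 = 289.
g11 = 0.003460

0.003460


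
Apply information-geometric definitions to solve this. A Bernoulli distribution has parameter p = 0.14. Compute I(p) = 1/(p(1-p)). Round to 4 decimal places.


For Bernoulli(p), Fisher information is I(p) = 1/(p*(1-p)).
p = 0.14, 1-p = 0.86.
p*(1-p) = 0.1204.
I(p) = 1/0.1204 = 8.3056

8.3056


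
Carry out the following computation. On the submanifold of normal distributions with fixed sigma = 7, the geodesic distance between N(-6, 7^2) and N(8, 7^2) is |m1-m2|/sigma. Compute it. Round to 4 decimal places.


On the fixed-variance normal subfamily, geodesic distance = |m1-m2|/sigma.
|-6 - 8| = 14.
sigma = 7.
d = 14/7 = 2.0000

2.0000


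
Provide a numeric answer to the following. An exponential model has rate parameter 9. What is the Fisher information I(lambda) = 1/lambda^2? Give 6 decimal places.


Fisher information for exponential: I(lambda) = 1/lambda^2.
lambda = 9, lambda^2 = 81.
I = 1/81 = 0.012346

0.012346


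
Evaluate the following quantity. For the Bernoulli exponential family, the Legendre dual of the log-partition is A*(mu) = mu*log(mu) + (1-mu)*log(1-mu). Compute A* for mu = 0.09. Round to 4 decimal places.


Legendre transform for Bernoulli:
A*(mu) = mu*log(mu) + (1-mu)*log(1-mu).
mu = 0.09, 1-mu = 0.91.
mu*log(mu) = 0.09*log(0.09) = -0.216715.
(1-mu)*log(1-mu) = 0.91*log(0.91) = -0.085823.
A* = -0.216715 + -0.085823 = -0.3025

-0.3025


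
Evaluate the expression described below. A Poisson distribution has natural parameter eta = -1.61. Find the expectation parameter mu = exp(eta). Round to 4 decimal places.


Expectation parameter for Poisson exponential family:
mu = exp(eta).
eta = -1.61.
mu = exp(-1.61) = 0.1999

0.1999


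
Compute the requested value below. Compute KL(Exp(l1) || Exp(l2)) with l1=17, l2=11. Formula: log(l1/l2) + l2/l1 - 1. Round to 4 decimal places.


KL divergence for exponential family:
KL = log(l1/l2) + l2/l1 - 1.
log(17/11) = 0.435318.
11/17 = 0.647059.
KL = 0.435318 + 0.647059 - 1 = 0.0824

0.0824


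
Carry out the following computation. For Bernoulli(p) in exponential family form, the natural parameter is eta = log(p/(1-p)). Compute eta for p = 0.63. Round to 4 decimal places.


Natural parameter for Bernoulli: eta = log(p/(1-p)).
p = 0.63, 1-p = 0.37.
p/(1-p) = 1.702703.
eta = log(1.702703) = 0.5322

0.5322


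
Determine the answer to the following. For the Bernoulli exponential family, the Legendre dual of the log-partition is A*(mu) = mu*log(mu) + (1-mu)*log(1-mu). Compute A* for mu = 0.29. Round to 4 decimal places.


Legendre transform for Bernoulli:
A*(mu) = mu*log(mu) + (1-mu)*log(1-mu).
mu = 0.29, 1-mu = 0.71.
mu*log(mu) = 0.29*log(0.29) = -0.358984.
(1-mu)*log(1-mu) = 0.71*log(0.71) = -0.243168.
A* = -0.358984 + -0.243168 = -0.6022

-0.6022


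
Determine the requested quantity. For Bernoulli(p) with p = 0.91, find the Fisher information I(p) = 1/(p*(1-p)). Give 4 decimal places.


For Bernoulli(p), Fisher information is I(p) = 1/(p*(1-p)).
p = 0.91, 1-p = 0.09.
p*(1-p) = 0.0819.
I(p) = 1/0.0819 = 12.2100

12.2100


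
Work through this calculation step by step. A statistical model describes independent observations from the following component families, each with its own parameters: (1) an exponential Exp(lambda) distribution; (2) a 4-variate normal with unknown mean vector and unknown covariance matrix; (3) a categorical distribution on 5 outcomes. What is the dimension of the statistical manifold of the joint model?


The dimension of a statistical manifold equals the number of free
(independent) real parameters of the model. For a product of independent
blocks the parameter counts add.
- exponential (lambda): 1.
- 4-variate normal: 4 (mean) + 4*5/2 = 10 (symmetric covariance) = 14.
- categorical on 5 outcomes (probabilities sum to 1): 5-1 = 4.
Total = 1 + 14 + 4 = 19.
Dimension = 19

19


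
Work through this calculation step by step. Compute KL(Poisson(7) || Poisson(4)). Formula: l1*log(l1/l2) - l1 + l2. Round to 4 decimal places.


KL divergence for Poisson:
KL = l1*log(l1/l2) - l1 + l2.
l1 = 7, l2 = 4.
log(7/4) = 0.559616.
l1*log(l1/l2) = 7 * 0.559616 = 3.917311.
KL = 3.917311 - 7 + 4 = 0.9173

0.9173


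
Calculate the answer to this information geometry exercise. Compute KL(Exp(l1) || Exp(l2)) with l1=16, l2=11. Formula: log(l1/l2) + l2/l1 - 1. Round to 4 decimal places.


KL divergence for exponential family:
KL = log(l1/l2) + l2/l1 - 1.
log(16/11) = 0.374693.
11/16 = 0.6875.
KL = 0.374693 + 0.6875 - 1 = 0.0622

0.0622


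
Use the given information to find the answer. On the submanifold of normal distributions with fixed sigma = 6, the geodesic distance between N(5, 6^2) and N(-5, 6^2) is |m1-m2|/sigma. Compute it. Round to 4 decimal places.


On the fixed-variance normal subfamily, geodesic distance = |m1-m2|/sigma.
|5 - -5| = 10.
sigma = 6.
d = 10/6 = 1.6667

1.6667


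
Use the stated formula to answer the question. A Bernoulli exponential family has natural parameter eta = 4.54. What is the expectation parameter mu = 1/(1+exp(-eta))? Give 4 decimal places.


Dual coordinate (expectation parameter) for Bernoulli:
mu = 1/(1+exp(-eta)).
eta = 4.54.
exp(-eta) = exp(-4.54) = 0.010673.
mu = 1/(1+0.010673) = 0.9894

0.9894


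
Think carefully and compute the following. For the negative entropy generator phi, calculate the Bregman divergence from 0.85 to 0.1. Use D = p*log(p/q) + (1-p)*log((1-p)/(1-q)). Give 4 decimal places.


Bregman divergence with negative entropy generator:
D = p*log(p/q) + (1-p)*log((1-p)/(1-q)).
p = 0.85, q = 0.1.
p*log(p/q) = 0.85*log(0.85/0.1) = 1.819056.
(1-p)*log((1-p)/(1-q)) = 0.15*log(0.15/0.9) = -0.268764.
D = 1.819056 + -0.268764 = 1.5503

1.5503


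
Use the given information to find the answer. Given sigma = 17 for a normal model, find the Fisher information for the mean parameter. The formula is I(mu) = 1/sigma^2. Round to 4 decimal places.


The Fisher information for the mean of a normal distribution is I(mu) = 1/sigma^2.
sigma = 17, so sigma^2 = 289.
I(mu) = 1/289 = 0.0035

0.0035


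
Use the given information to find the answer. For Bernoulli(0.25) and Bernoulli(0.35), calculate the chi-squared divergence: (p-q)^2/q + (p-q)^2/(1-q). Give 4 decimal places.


Chi-squared divergence between Bernoulli distributions:
chi^2 = (p-q)^2/q + (p-q)^2/(1-q).
p = 0.25, q = 0.35, p-q = -0.1.
(p-q)^2 = 0.01.
term1 = 0.01/0.35 = 0.028571.
term2 = 0.01/0.65 = 0.015385.
chi^2 = 0.028571 + 0.015385 = 0.0440

0.0440


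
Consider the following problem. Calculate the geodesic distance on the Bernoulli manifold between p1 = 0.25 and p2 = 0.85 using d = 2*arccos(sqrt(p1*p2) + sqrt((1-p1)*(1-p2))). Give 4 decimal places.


Geodesic distance on Bernoulli manifold:
d(p1,p2) = 2*arccos(sqrt(p1*p2) + sqrt((1-p1)*(1-p2))).
sqrt(p1*p2) = sqrt(0.25*0.85) = 0.460977.
sqrt((1-p1)*(1-p2)) = sqrt(0.75*0.15) = 0.33541.
arg = 0.460977 + 0.33541 = 0.796387.
d = 2*arccos(0.796387) = 1.2990

1.2990


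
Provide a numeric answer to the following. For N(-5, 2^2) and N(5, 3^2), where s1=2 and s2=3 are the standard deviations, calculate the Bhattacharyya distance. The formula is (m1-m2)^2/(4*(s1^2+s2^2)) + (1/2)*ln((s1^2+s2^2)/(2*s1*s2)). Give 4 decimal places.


Bhattacharyya distance between two Gaussians:
DB = (m1-m2)^2/(4*(s1^2+s2^2)) + (1/2)*ln((s1^2+s2^2)/(2*s1*s2)).
(m1-m2)^2 = (-10)^2 = 100.
s1^2+s2^2 = 4 + 9 = 13.
term1 = 100/52 = 1.923077.
term2 = 0.5*ln(13/12.0) = 0.040021.
DB = 1.923077 + 0.040021 = 1.9631

1.9631


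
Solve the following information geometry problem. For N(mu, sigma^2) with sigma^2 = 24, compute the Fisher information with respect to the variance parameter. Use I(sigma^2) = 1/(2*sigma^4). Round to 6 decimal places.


Fisher information for variance: I(sigma^2) = 1/(2*sigma^4).
sigma^2 = 24, so sigma^4 = 576.
I = 1/(2*576) = 1/1152 = 0.000868

0.000868


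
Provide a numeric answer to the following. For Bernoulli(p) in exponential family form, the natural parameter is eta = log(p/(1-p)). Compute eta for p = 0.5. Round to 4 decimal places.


Natural parameter for Bernoulli: eta = log(p/(1-p)).
p = 0.5, 1-p = 0.5.
p/(1-p) = 1.0.
eta = log(1.0) = 0.0000

0.0000


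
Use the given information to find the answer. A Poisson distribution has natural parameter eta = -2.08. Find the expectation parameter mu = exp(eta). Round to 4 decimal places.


Expectation parameter for Poisson exponential family:
mu = exp(eta).
eta = -2.08.
mu = exp(-2.08) = 0.1249

0.1249


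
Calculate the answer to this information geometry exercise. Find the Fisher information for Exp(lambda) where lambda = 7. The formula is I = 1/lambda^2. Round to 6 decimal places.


Fisher information for exponential: I(lambda) = 1/lambda^2.
lambda = 7, lambda^2 = 49.
I = 1/49 = 0.020408

0.020408


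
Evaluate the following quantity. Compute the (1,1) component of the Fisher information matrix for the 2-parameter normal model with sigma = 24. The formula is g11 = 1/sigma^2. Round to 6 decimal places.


For the 2-parameter normal family, the Fisher metric has:
  g11 = 1/sigma^2, g22 = 2/sigma^2.
sigma = 24, sigma^2 = 576.
g11 = 0.001736

0.001736


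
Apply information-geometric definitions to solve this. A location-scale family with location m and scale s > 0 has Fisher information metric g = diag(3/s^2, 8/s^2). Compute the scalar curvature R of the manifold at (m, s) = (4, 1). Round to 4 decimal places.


The metric has the form g = (A dm^2 + B ds^2)/s^2 with A = 3, B = 8.
Substitute u = sqrt(A/B)*m: g = B*(du^2 + ds^2)/s^2, i.e. B times the
Poincare upper half-plane metric, which has constant Gaussian curvature -1.
Scaling a 2D metric by a constant c divides the Gaussian curvature by c,
so K = -1/B = -1/(8) = -0.1250 everywhere (the point (m, s) = (4, 1) is irrelevant:
the curvature is constant).
Scalar curvature in dimension 2: R = 2K = -2/(8) = -0.2500.

-0.2500


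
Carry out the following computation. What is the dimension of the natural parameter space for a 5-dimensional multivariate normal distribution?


Exponential family dimension calculation:
For 5-dim MVN: mean has 5 params, covariance has 5*6/2 = 15 unique entries.
Total dim = 5 + 15 = 20.

20


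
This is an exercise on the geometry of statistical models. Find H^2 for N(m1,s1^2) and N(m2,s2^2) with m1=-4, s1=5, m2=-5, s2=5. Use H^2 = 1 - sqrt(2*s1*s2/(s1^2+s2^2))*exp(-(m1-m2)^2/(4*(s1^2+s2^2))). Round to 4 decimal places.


Squared Hellinger distance for Gaussians:
H^2 = 1 - sqrt(2*s1*s2/(s1^2+s2^2)) * exp(-(m1-m2)^2/(4*(s1^2+s2^2))).
s1^2 = 25, s2^2 = 25, s1^2+s2^2 = 50.
sqrt(2*5*5/(50)) = 1.0.
(m1-m2)^2 = (1)^2 = 1.
exp(-1/(4*50)) = exp(-0.005) = 0.995012.
H^2 = 1 - 1.0*0.995012 = 0.0050

0.0050


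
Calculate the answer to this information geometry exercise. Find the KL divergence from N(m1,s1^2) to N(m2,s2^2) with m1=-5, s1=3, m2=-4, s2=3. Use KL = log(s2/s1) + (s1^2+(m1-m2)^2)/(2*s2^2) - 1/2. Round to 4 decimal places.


KL divergence between normal distributions:
KL = log(s2/s1) + (s1^2 + (m1-m2)^2)/(2*s2^2) - 1/2.
log(3/3) = 0.0.
(3^2 + (-5--4)^2)/(2*3^2) = (9 + 1)/18 = 0.555556.
KL = 0.0 + 0.555556 - 0.5 = 0.0556

0.0556


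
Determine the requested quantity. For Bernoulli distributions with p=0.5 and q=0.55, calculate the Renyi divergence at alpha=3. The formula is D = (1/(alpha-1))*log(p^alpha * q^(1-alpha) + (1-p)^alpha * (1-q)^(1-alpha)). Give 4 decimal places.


Renyi divergence of order alpha between Bernoulli distributions:
D = (1/(alpha-1))*log(p^alpha * q^(1-alpha) + (1-p)^alpha * (1-q)^(1-alpha)).
alpha = 3, p = 0.5, q = 0.55.
p^alpha * q^(1-alpha) = 0.5^3 * 0.55^-2 = 0.413223.
(1-p)^alpha * (1-q)^(1-alpha) = 0.5^3 * 0.45^-2 = 0.617284.
sum = 0.413223 + 0.617284 = 1.030507.
D = (1/2)*log(1.030507) = 0.0150

0.0150


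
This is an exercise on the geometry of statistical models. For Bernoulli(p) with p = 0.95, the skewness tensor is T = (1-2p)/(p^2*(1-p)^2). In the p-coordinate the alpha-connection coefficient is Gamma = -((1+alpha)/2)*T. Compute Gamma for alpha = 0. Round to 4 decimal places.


Skewness (Amari-Chentsov) tensor: T = (1-2p)/(p^2*(1-p)^2).
p = 0.95, 1-2p = -0.9, p^2 = 0.9025, (1-p)^2 = 0.0025.
T = -0.9/(0.9025 * 0.0025) = -398.891967.
In the p-coordinate, Gamma^(alpha) = Gamma^(0) - (alpha/2)*T with Gamma^(0) = (1/2)*g'(p) = -T/2,
so Gamma^(alpha) = -((1+alpha)/2)*T.
alpha = 0, -(1+alpha)/2 = -0.5.
Gamma = -0.5 * -398.891967 = 199.4460

199.4460


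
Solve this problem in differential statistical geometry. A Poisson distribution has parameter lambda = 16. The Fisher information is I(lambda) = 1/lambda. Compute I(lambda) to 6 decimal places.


Fisher information for Poisson: I(lambda) = 1/lambda.
lambda = 16.
I(lambda) = 1/16 = 0.062500

0.062500


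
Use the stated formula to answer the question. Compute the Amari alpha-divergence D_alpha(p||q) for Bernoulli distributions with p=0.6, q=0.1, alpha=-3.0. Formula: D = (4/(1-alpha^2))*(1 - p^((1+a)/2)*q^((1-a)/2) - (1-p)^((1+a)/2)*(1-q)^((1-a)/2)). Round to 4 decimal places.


Amari alpha-divergence:
D = (4/(1-alpha^2))*(1 - p^((1+a)/2)*q^((1-a)/2) - (1-p)^((1+a)/2)*(1-q)^((1-a)/2)).
alpha = -3.0, p = 0.6, q = 0.1.
e1 = (1+alpha)/2 = -1.0, e2 = (1-alpha)/2 = 2.0.
t1 = p^e1 * q^e2 = 0.6^-1.0 * 0.1^2.0 = 0.016667.
t2 = (1-p)^e1 * (1-q)^e2 = 0.4^-1.0 * 0.9^2.0 = 2.025.
4/(1-alpha^2) = -0.5.
D = -0.5*(1 - 0.016667 - 2.025) = 0.5208

0.5208


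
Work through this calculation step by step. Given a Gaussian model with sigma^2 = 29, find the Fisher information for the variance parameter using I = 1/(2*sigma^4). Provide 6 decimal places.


Fisher information for variance: I(sigma^2) = 1/(2*sigma^4).
sigma^2 = 29, so sigma^4 = 841.
I = 1/(2*841) = 1/1682 = 0.000595

0.000595


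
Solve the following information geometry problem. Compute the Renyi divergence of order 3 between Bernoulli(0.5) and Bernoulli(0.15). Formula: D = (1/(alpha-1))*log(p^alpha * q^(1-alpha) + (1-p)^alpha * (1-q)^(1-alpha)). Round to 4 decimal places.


Renyi divergence of order alpha between Bernoulli distributions:
D = (1/(alpha-1))*log(p^alpha * q^(1-alpha) + (1-p)^alpha * (1-q)^(1-alpha)).
alpha = 3, p = 0.5, q = 0.15.
p^alpha * q^(1-alpha) = 0.5^3 * 0.15^-2 = 5.555556.
(1-p)^alpha * (1-q)^(1-alpha) = 0.5^3 * 0.85^-2 = 0.17301.
sum = 5.555556 + 0.17301 = 5.728566.
D = (1/2)*log(5.728566) = 0.8727

0.8727


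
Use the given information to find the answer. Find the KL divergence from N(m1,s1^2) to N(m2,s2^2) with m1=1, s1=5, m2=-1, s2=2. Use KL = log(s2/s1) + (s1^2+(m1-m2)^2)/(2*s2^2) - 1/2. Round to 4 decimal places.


KL divergence between normal distributions:
KL = log(s2/s1) + (s1^2 + (m1-m2)^2)/(2*s2^2) - 1/2.
log(2/5) = -0.916291.
(5^2 + (1--1)^2)/(2*2^2) = (25 + 4)/8 = 3.625.
KL = -0.916291 + 3.625 - 0.5 = 2.2087

2.2087


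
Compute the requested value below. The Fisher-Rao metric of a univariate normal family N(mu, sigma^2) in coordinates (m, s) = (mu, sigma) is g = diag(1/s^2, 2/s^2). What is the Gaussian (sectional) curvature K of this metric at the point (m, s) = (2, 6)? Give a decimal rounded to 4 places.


The metric has the form g = (A dm^2 + B ds^2)/s^2 with A = 1, B = 2.
Substitute u = sqrt(A/B)*m: g = B*(du^2 + ds^2)/s^2, i.e. B times the
Poincare upper half-plane metric, which has constant Gaussian curvature -1.
Scaling a 2D metric by a constant c divides the Gaussian curvature by c,
so K = -1/B = -1/(2) = -0.5000 everywhere (the point (m, s) = (2, 6) is irrelevant:
the curvature is constant).
The requested Gaussian curvature is K = -0.5000.

-0.5000


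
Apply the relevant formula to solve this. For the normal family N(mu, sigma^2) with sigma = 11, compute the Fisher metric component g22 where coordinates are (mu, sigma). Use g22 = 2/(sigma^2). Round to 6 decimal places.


For the 2-parameter normal family, the Fisher metric has:
  g11 = 1/sigma^2, g22 = 2/sigma^2.
sigma = 11, sigma^2 = 121.
g22 = 0.016529

0.016529


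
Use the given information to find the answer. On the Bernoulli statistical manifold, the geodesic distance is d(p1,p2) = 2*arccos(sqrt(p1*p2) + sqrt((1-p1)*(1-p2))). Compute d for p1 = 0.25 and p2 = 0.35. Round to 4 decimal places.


Geodesic distance on Bernoulli manifold:
d(p1,p2) = 2*arccos(sqrt(p1*p2) + sqrt((1-p1)*(1-p2))).
sqrt(p1*p2) = sqrt(0.25*0.35) = 0.295804.
sqrt((1-p1)*(1-p2)) = sqrt(0.75*0.65) = 0.698212.
arg = 0.295804 + 0.698212 = 0.994016.
d = 2*arccos(0.994016) = 0.2189

0.2189


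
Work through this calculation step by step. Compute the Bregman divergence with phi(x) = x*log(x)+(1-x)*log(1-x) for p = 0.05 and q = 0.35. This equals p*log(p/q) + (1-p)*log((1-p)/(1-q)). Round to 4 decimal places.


Bregman divergence with negative entropy generator:
D = p*log(p/q) + (1-p)*log((1-p)/(1-q)).
p = 0.05, q = 0.35.
p*log(p/q) = 0.05*log(0.05/0.35) = -0.097296.
(1-p)*log((1-p)/(1-q)) = 0.95*log(0.95/0.65) = 0.360515.
D = -0.097296 + 0.360515 = 0.2632

0.2632


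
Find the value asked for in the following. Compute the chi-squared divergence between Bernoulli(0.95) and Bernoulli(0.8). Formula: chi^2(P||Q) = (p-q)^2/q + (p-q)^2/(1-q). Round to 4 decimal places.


Chi-squared divergence between Bernoulli distributions:
chi^2 = (p-q)^2/q + (p-q)^2/(1-q).
p = 0.95, q = 0.8, p-q = 0.15.
(p-q)^2 = 0.0225.
term1 = 0.0225/0.8 = 0.028125.
term2 = 0.0225/0.2 = 0.1125.
chi^2 = 0.028125 + 0.1125 = 0.1406

0.1406


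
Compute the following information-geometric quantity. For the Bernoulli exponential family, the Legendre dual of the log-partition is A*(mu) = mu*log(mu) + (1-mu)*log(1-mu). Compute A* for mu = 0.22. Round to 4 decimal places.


Legendre transform for Bernoulli:
A*(mu) = mu*log(mu) + (1-mu)*log(1-mu).
mu = 0.22, 1-mu = 0.78.
mu*log(mu) = 0.22*log(0.22) = -0.333108.
(1-mu)*log(1-mu) = 0.78*log(0.78) = -0.1938.
A* = -0.333108 + -0.1938 = -0.5269

-0.5269


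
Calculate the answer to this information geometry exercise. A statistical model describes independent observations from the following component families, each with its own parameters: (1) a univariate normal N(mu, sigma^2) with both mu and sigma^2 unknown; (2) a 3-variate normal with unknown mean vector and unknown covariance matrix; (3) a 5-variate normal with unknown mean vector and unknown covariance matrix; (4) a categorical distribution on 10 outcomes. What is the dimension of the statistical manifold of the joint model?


The dimension of a statistical manifold equals the number of free
(independent) real parameters of the model. For a product of independent
blocks the parameter counts add.
- normal (mu, sigma^2): 2.
- 3-variate normal: 3 (mean) + 3*4/2 = 6 (symmetric covariance) = 9.
- 5-variate normal: 5 (mean) + 5*6/2 = 15 (symmetric covariance) = 20.
- categorical on 10 outcomes (probabilities sum to 1): 10-1 = 9.
Total = 2 + 9 + 20 + 9 = 40.
Dimension = 40

40


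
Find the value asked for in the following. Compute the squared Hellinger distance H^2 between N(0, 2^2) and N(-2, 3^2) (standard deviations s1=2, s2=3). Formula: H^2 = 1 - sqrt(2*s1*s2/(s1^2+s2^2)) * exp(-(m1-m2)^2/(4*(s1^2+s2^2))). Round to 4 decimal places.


Squared Hellinger distance for Gaussians:
H^2 = 1 - sqrt(2*s1*s2/(s1^2+s2^2)) * exp(-(m1-m2)^2/(4*(s1^2+s2^2))).
s1^2 = 4, s2^2 = 9, s1^2+s2^2 = 13.
sqrt(2*2*3/(13)) = 0.960769.
(m1-m2)^2 = (2)^2 = 4.
exp(-4/(4*13)) = exp(-0.076923) = 0.925961.
H^2 = 1 - 0.960769*0.925961 = 0.1104

0.1104


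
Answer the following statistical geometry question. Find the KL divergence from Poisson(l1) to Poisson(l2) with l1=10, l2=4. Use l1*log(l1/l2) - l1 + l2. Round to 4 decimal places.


KL divergence for Poisson:
KL = l1*log(l1/l2) - l1 + l2.
l1 = 10, l2 = 4.
log(10/4) = 0.916291.
l1*log(l1/l2) = 10 * 0.916291 = 9.162907.
KL = 9.162907 - 10 + 4 = 3.1629

3.1629


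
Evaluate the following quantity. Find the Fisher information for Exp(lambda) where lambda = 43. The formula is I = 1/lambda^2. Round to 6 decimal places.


Fisher information for exponential: I(lambda) = 1/lambda^2.
lambda = 43, lambda^2 = 1849.
I = 1/1849 = 0.000541

0.000541


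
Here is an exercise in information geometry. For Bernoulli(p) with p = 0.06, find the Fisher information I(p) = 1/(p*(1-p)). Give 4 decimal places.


For Bernoulli(p), Fisher information is I(p) = 1/(p*(1-p)).
p = 0.06, 1-p = 0.94.
p*(1-p) = 0.0564.
I(p) = 1/0.0564 = 17.7305

17.7305


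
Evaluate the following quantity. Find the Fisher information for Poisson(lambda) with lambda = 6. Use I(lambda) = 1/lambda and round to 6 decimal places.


Fisher information for Poisson: I(lambda) = 1/lambda.
lambda = 6.
I(lambda) = 1/6 = 0.166667

0.166667


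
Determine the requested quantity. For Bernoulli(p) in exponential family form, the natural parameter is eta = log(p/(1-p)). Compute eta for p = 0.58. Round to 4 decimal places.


Natural parameter for Bernoulli: eta = log(p/(1-p)).
p = 0.58, 1-p = 0.42.
p/(1-p) = 1.380952.
eta = log(1.380952) = 0.3228

0.3228


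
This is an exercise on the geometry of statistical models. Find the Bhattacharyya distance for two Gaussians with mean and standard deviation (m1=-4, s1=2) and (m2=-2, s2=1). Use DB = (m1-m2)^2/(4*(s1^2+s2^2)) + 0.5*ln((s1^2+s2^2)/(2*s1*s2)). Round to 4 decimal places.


Bhattacharyya distance between two Gaussians:
DB = (m1-m2)^2/(4*(s1^2+s2^2)) + (1/2)*ln((s1^2+s2^2)/(2*s1*s2)).
(m1-m2)^2 = (-2)^2 = 4.
s1^2+s2^2 = 4 + 1 = 5.
term1 = 4/20 = 0.2.
term2 = 0.5*ln(5/4.0) = 0.111572.
DB = 0.2 + 0.111572 = 0.3116

0.3116


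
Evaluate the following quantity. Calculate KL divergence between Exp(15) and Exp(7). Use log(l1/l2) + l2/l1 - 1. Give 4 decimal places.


KL divergence for exponential family:
KL = log(l1/l2) + l2/l1 - 1.
log(15/7) = 0.76214.
7/15 = 0.466667.
KL = 0.76214 + 0.466667 - 1 = 0.2288

0.2288


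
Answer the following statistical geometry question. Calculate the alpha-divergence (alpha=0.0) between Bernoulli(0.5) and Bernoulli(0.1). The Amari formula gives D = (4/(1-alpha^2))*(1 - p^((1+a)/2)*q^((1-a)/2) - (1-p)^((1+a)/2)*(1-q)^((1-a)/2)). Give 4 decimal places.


Amari alpha-divergence:
D = (4/(1-alpha^2))*(1 - p^((1+a)/2)*q^((1-a)/2) - (1-p)^((1+a)/2)*(1-q)^((1-a)/2)).
alpha = 0.0, p = 0.5, q = 0.1.
e1 = (1+alpha)/2 = 0.5, e2 = (1-alpha)/2 = 0.5.
t1 = p^e1 * q^e2 = 0.5^0.5 * 0.1^0.5 = 0.223607.
t2 = (1-p)^e1 * (1-q)^e2 = 0.5^0.5 * 0.9^0.5 = 0.67082.
4/(1-alpha^2) = 4.0.
D = 4.0*(1 - 0.223607 - 0.67082) = 0.4223

0.4223


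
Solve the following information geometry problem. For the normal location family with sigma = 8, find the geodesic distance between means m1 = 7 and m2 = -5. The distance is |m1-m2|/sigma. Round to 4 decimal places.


On the fixed-variance normal subfamily, geodesic distance = |m1-m2|/sigma.
|7 - -5| = 12.
sigma = 8.
d = 12/8 = 1.5000

1.5000


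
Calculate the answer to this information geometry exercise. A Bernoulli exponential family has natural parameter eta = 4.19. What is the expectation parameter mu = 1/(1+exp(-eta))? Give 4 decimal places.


Dual coordinate (expectation parameter) for Bernoulli:
mu = 1/(1+exp(-eta)).
eta = 4.19.
exp(-eta) = exp(-4.19) = 0.015146.
mu = 1/(1+0.015146) = 0.9851

0.9851


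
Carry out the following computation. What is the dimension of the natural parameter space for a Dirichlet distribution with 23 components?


Exponential family dimension calculation:
Dirichlet with 23 components has 23 natural parameters.

23


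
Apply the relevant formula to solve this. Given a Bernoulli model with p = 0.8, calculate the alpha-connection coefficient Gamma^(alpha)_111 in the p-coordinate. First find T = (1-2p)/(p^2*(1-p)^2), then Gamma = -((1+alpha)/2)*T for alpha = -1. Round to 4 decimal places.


Skewness (Amari-Chentsov) tensor: T = (1-2p)/(p^2*(1-p)^2).
p = 0.8, 1-2p = -0.6, p^2 = 0.64, (1-p)^2 = 0.04.
T = -0.6/(0.64 * 0.04) = -23.4375.
In the p-coordinate, Gamma^(alpha) = Gamma^(0) - (alpha/2)*T with Gamma^(0) = (1/2)*g'(p) = -T/2,
so Gamma^(alpha) = -((1+alpha)/2)*T.
alpha = -1, -(1+alpha)/2 = 0.0.
Gamma = 0.0 * -23.4375 = 0.0000

0.0000


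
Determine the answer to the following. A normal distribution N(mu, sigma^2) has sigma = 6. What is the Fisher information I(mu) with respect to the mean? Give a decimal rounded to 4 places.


The Fisher information for the mean of a normal distribution is I(mu) = 1/sigma^2.
sigma = 6, so sigma^2 = 36.
I(mu) = 1/36 = 0.0278

0.0278


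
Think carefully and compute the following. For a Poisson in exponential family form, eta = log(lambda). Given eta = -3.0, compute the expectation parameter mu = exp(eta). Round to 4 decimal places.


Expectation parameter for Poisson exponential family:
mu = exp(eta).
eta = -3.0.
mu = exp(-3.0) = 0.0498

0.0498


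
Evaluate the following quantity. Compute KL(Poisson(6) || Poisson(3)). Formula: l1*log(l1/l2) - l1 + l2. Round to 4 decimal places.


KL divergence for Poisson:
KL = l1*log(l1/l2) - l1 + l2.
l1 = 6, l2 = 3.
log(6/3) = 0.693147.
l1*log(l1/l2) = 6 * 0.693147 = 4.158883.
KL = 4.158883 - 6 + 3 = 1.1589

1.1589


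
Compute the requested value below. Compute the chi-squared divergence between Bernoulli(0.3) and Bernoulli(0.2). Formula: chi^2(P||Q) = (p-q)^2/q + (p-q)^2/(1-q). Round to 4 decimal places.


Chi-squared divergence between Bernoulli distributions:
chi^2 = (p-q)^2/q + (p-q)^2/(1-q).
p = 0.3, q = 0.2, p-q = 0.1.
(p-q)^2 = 0.01.
term1 = 0.01/0.2 = 0.05.
term2 = 0.01/0.8 = 0.0125.
chi^2 = 0.05 + 0.0125 = 0.0625

0.0625


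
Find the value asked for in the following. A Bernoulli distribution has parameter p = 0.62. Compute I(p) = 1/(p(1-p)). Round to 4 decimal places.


For Bernoulli(p), Fisher information is I(p) = 1/(p*(1-p)).
p = 0.62, 1-p = 0.38.
p*(1-p) = 0.2356.
I(p) = 1/0.2356 = 4.2445

4.2445


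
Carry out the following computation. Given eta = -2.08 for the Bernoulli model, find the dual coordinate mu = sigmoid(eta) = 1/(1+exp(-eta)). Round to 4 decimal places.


Dual coordinate (expectation parameter) for Bernoulli:
mu = 1/(1+exp(-eta)).
eta = -2.08.
exp(-eta) = exp(2.08) = 8.004469.
mu = 1/(1+8.004469) = 0.1111

0.1111


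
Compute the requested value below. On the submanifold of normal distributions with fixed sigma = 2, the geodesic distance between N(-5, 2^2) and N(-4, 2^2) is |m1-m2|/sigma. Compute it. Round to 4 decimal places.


On the fixed-variance normal subfamily, geodesic distance = |m1-m2|/sigma.
|-5 - -4| = 1.
sigma = 2.
d = 1/2 = 0.5000

0.5000


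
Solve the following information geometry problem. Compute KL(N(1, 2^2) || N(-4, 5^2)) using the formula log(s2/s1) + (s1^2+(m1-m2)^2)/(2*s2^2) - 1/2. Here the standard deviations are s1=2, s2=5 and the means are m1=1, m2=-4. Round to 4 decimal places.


KL divergence between normal distributions:
KL = log(s2/s1) + (s1^2 + (m1-m2)^2)/(2*s2^2) - 1/2.
log(5/2) = 0.916291.
(2^2 + (1--4)^2)/(2*5^2) = (4 + 25)/50 = 0.58.
KL = 0.916291 + 0.58 - 0.5 = 0.9963

0.9963


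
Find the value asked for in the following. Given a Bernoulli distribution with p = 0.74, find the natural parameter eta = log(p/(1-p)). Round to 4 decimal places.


Natural parameter for Bernoulli: eta = log(p/(1-p)).
p = 0.74, 1-p = 0.26.
p/(1-p) = 2.846154.
eta = log(2.846154) = 1.0460

1.0460


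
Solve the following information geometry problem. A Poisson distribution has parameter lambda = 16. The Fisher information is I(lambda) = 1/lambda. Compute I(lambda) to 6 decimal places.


Fisher information for Poisson: I(lambda) = 1/lambda.
lambda = 16.
I(lambda) = 1/16 = 0.062500

0.062500


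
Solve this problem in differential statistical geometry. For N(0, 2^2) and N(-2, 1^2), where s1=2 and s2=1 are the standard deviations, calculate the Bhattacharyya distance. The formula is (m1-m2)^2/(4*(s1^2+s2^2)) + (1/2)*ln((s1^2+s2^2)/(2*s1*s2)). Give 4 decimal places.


Bhattacharyya distance between two Gaussians:
DB = (m1-m2)^2/(4*(s1^2+s2^2)) + (1/2)*ln((s1^2+s2^2)/(2*s1*s2)).
(m1-m2)^2 = (2)^2 = 4.
s1^2+s2^2 = 4 + 1 = 5.
term1 = 4/20 = 0.2.
term2 = 0.5*ln(5/4.0) = 0.111572.
DB = 0.2 + 0.111572 = 0.3116

0.3116


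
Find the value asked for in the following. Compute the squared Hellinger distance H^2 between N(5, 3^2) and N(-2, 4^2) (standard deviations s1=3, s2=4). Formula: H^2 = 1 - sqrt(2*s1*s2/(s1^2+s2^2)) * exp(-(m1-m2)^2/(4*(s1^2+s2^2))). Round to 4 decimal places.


Squared Hellinger distance for Gaussians:
H^2 = 1 - sqrt(2*s1*s2/(s1^2+s2^2)) * exp(-(m1-m2)^2/(4*(s1^2+s2^2))).
s1^2 = 9, s2^2 = 16, s1^2+s2^2 = 25.
sqrt(2*3*4/(25)) = 0.979796.
(m1-m2)^2 = (7)^2 = 49.
exp(-49/(4*25)) = exp(-0.49) = 0.612626.
H^2 = 1 - 0.979796*0.612626 = 0.3998

0.3998


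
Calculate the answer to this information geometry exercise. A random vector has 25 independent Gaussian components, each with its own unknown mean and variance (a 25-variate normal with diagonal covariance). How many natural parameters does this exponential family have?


Exponential family dimension calculation:
Each univariate normal has two natural parameters (mu/sigma^2 and -1/(2 sigma^2)).
With 25 independent components, dim = 2 * 25 = 50.

50


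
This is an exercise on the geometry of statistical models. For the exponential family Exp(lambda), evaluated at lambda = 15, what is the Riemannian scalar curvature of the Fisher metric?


This family has a single free parameter, so its statistical manifold
is 1-dimensional. The Riemann curvature tensor of any 1-dimensional
Riemannian manifold vanishes identically, so R = 0.

0


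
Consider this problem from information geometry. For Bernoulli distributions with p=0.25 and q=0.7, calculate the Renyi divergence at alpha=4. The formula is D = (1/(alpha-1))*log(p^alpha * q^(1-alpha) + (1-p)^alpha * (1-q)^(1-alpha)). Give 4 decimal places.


Renyi divergence of order alpha between Bernoulli distributions:
D = (1/(alpha-1))*log(p^alpha * q^(1-alpha) + (1-p)^alpha * (1-q)^(1-alpha)).
alpha = 4, p = 0.25, q = 0.7.
p^alpha * q^(1-alpha) = 0.25^4 * 0.7^-3 = 0.011388.
(1-p)^alpha * (1-q)^(1-alpha) = 0.75^4 * 0.3^-3 = 11.71875.
sum = 0.011388 + 11.71875 = 11.730138.
D = (1/3)*log(11.730138) = 0.8207

0.8207


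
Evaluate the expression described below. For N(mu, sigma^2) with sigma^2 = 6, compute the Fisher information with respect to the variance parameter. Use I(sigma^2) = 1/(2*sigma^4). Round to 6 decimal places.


Fisher information for variance: I(sigma^2) = 1/(2*sigma^4).
sigma^2 = 6, so sigma^4 = 36.
I = 1/(2*36) = 1/72 = 0.013889

0.013889


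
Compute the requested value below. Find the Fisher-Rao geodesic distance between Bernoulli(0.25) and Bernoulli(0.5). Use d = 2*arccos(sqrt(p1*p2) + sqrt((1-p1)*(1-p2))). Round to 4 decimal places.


Geodesic distance on Bernoulli manifold:
d(p1,p2) = 2*arccos(sqrt(p1*p2) + sqrt((1-p1)*(1-p2))).
sqrt(p1*p2) = sqrt(0.25*0.5) = 0.353553.
sqrt((1-p1)*(1-p2)) = sqrt(0.75*0.5) = 0.612372.
arg = 0.353553 + 0.612372 = 0.965926.
d = 2*arccos(0.965926) = 0.5236

0.5236


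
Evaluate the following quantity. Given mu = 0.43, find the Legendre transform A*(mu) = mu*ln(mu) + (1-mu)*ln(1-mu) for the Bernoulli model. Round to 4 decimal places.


Legendre transform for Bernoulli:
A*(mu) = mu*log(mu) + (1-mu)*log(1-mu).
mu = 0.43, 1-mu = 0.57.
mu*log(mu) = 0.43*log(0.43) = -0.362907.
(1-mu)*log(1-mu) = 0.57*log(0.57) = -0.320408.
A* = -0.362907 + -0.320408 = -0.6833

-0.6833


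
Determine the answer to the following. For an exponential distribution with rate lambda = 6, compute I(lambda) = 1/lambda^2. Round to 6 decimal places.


Fisher information for exponential: I(lambda) = 1/lambda^2.
lambda = 6, lambda^2 = 36.
I = 1/36 = 0.027778

0.027778


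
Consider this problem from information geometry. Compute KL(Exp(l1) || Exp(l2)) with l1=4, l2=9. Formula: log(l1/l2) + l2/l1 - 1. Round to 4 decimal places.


KL divergence for exponential family:
KL = log(l1/l2) + l2/l1 - 1.
log(4/9) = -0.81093.
9/4 = 2.25.
KL = -0.81093 + 2.25 - 1 = 0.4391

0.4391


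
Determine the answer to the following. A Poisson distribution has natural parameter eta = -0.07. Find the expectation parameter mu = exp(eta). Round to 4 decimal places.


Expectation parameter for Poisson exponential family:
mu = exp(eta).
eta = -0.07.
mu = exp(-0.07) = 0.9324

0.9324


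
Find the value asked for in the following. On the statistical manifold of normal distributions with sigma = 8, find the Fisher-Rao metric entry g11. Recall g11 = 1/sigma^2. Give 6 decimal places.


For the 2-parameter normal family, the Fisher metric has:
  g11 = 1/sigma^2, g22 = 2/sigma^2.
sigma = 8, sigma^2 = 64.
g11 = 0.015625

0.015625


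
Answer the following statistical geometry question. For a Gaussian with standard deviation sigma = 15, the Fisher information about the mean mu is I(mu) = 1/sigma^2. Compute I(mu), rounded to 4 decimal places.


The Fisher information for the mean of a normal distribution is I(mu) = 1/sigma^2.
sigma = 15, so sigma^2 = 225.
I(mu) = 1/225 = 0.0044

0.0044


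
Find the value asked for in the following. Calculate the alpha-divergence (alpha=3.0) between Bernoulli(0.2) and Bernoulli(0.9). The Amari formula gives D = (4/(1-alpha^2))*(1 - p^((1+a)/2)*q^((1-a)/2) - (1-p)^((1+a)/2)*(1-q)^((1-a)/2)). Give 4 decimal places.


Amari alpha-divergence:
D = (4/(1-alpha^2))*(1 - p^((1+a)/2)*q^((1-a)/2) - (1-p)^((1+a)/2)*(1-q)^((1-a)/2)).
alpha = 3.0, p = 0.2, q = 0.9.
e1 = (1+alpha)/2 = 2.0, e2 = (1-alpha)/2 = -1.0.
t1 = p^e1 * q^e2 = 0.2^2.0 * 0.9^-1.0 = 0.044444.
t2 = (1-p)^e1 * (1-q)^e2 = 0.8^2.0 * 0.1^-1.0 = 6.4.
4/(1-alpha^2) = -0.5.
D = -0.5*(1 - 0.044444 - 6.4) = 2.7222

2.7222


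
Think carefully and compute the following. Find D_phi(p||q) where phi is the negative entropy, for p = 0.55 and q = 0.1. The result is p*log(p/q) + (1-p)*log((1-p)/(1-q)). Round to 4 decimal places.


Bregman divergence with negative entropy generator:
D = p*log(p/q) + (1-p)*log((1-p)/(1-q)).
p = 0.55, q = 0.1.
p*log(p/q) = 0.55*log(0.55/0.1) = 0.937611.
(1-p)*log((1-p)/(1-q)) = 0.45*log(0.45/0.9) = -0.311916.
D = 0.937611 + -0.311916 = 0.6257

0.6257


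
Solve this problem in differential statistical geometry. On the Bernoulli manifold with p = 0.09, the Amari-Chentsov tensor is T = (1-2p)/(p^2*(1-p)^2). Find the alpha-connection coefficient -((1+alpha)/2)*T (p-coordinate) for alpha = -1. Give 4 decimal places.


Skewness (Amari-Chentsov) tensor: T = (1-2p)/(p^2*(1-p)^2).
p = 0.09, 1-2p = 0.82, p^2 = 0.0081, (1-p)^2 = 0.8281.
T = 0.82/(0.0081 * 0.8281) = 122.249206.
In the p-coordinate, Gamma^(alpha) = Gamma^(0) - (alpha/2)*T with Gamma^(0) = (1/2)*g'(p) = -T/2,
so Gamma^(alpha) = -((1+alpha)/2)*T.
alpha = -1, -(1+alpha)/2 = 0.0.
Gamma = 0.0 * 122.249206 = 0.0000

0.0000


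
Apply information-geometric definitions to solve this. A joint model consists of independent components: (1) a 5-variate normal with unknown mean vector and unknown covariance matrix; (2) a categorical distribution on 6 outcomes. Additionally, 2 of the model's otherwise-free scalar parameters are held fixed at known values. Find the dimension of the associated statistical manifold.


The dimension of a statistical manifold equals the number of free
(independent) real parameters of the model. For a product of independent
blocks the parameter counts add.
- 5-variate normal: 5 (mean) + 5*6/2 = 15 (symmetric covariance) = 20.
- categorical on 6 outcomes (probabilities sum to 1): 6-1 = 5.
Total = 20 + 5 = 25.
2 parameter(s) fixed at known values: 25 - 2 = 23.
Dimension = 23

23
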